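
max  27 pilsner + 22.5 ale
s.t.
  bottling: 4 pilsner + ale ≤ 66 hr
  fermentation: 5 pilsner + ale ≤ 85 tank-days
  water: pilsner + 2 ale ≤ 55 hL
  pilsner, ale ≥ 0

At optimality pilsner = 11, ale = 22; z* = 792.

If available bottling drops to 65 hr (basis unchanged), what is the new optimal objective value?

787.5

Binding: bottling and water. Non-binding: fermentation (8 unused).
By complementary slackness, y = 0 for the non-binding constraint.
Dual feasibility on the basic columns requires 4·y_bottling + 1·y_water = 27, 1·y_bottling + 2·y_water = 22.5.
→ y_bottling = 4.5 and y_water = 9.
Δz = y_bottling·Δb = 4.5 × (-1) = -4.5, so new z* = 792 − 4.5 = 787.5.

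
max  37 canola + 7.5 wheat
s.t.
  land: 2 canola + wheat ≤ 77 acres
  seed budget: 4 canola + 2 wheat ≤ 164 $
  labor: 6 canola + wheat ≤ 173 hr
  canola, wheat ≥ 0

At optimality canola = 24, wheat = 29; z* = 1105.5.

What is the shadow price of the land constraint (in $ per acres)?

2

Check each constraint at x*: land 77/77 (tight); seed budget 154/164 (slack 10); labor 173/173 (tight).
Since seed budget is not tight, its dual is 0.
Dual feasibility on the basic columns requires 2·y_land + 6·y_labor = 37, 1·y_land + 1·y_labor = 7.5.
Solving: y_land = 2, y_labor = 5.5.
Shadow price of land = 2.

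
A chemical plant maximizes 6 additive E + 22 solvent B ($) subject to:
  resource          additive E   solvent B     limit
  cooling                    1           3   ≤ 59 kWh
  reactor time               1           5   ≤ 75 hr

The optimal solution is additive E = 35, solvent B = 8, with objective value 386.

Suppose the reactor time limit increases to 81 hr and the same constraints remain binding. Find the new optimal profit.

398

At the optimum: cooling uses 59 of 59 (binding); reactor time uses 75 of 75 (binding).
Dual feasibility on the basic columns requires 1·y_cooling + 1·y_reactor time = 6, 3·y_cooling + 5·y_reactor time = 22.
This yields shadow prices y_cooling = 4, y_reactor time = 2.
Δz = y_reactor time·Δb = 2 × (6) = 12, so new z* = 386 + 12 = 398.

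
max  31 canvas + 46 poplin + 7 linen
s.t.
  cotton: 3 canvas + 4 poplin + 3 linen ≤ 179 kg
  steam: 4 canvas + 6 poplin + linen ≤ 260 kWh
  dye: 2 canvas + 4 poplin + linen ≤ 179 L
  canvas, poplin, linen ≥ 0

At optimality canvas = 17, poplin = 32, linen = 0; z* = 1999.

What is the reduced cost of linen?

-3

At the optimum: cotton uses 179 of 179 (binding); steam uses 260 of 260 (binding); dye uses 162 of 179 (slack = 17).
Since dye is not tight, its dual is 0.
The binding rows give the dual system: 3·y_cotton + 4·y_steam = 31 and 4·y_cotton + 6·y_steam = 46.
This yields shadow prices y_cotton = 1, y_steam = 7.
Reduced cost of linen: c₃ − yᵀa₃ = 7 − (1·3 + 7·1) = 7 − 10 = -3.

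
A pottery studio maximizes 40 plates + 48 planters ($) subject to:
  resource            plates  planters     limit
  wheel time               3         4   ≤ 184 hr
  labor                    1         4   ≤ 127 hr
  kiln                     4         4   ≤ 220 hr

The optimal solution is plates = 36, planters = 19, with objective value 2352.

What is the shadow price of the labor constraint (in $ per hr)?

0

Check each constraint at x*: wheel time 184/184 (tight); labor 112/127 (slack 15); kiln 220/220 (tight).
Since labor is not tight, its dual is 0.
From A_Bᵀ y = c: 3·y_wheel time + 4·y_kiln = 40; 4·y_wheel time + 4·y_kiln = 48.
This yields shadow prices y_wheel time = 8, y_kiln = 4.
Shadow price of labor = 0.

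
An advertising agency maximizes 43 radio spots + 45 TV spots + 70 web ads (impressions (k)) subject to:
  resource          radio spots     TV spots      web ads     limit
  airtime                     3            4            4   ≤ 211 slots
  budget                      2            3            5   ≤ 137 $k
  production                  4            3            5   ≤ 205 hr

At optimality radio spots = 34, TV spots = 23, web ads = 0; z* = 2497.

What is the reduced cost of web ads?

-5

At the optimum: airtime uses 194 of 211 (slack = 17); budget uses 137 of 137 (binding); production uses 205 of 205 (binding).
Slack constraints have shadow price 0 (complementary slackness).
Dual feasibility on the basic columns requires 2·y_budget + 4·y_production = 43, 3·y_budget + 3·y_production = 45.
Solving: y_budget = 8.5, y_production = 6.5.
Reduced cost of web ads: c₃ − yᵀa₃ = 70 − (8.5·5 + 6.5·5) = 70 − 75 = -5.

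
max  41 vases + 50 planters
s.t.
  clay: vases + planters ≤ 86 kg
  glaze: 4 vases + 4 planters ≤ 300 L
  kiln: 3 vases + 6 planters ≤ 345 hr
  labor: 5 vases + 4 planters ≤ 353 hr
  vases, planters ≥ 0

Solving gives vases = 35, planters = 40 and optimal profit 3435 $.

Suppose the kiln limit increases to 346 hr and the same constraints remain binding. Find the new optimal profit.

3438

Check each constraint at x*: clay 75/86 (slack 11); glaze 300/300 (tight); kiln 345/345 (tight); labor 335/353 (slack 18).
By complementary slackness, y = 0 for the non-binding constraints.
Dual feasibility on the basic columns requires 4·y_glaze + 3·y_kiln = 41, 4·y_glaze + 6·y_kiln = 50.
This yields shadow prices y_glaze = 8, y_kiln = 3.
Δz = y_kiln·Δb = 3 × (1) = 3, so new z* = 3435 + 3 = 3438.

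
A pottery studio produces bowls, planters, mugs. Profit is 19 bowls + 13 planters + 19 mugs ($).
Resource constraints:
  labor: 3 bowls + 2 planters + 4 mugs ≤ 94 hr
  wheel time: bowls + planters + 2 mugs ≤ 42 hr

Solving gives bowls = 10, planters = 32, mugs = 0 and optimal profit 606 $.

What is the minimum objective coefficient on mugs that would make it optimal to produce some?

26

At the optimum: labor uses 94 of 94 (binding); wheel time uses 42 of 42 (binding).
The binding rows give the dual system: 3·y_labor + 1·y_wheel time = 19 and 2·y_labor + 1·y_wheel time = 13.
Solving: y_labor = 6, y_wheel time = 1.
mugs enters the basis when its profit ≥ yᵀa₃ = 6·4 + 1·2 = 26.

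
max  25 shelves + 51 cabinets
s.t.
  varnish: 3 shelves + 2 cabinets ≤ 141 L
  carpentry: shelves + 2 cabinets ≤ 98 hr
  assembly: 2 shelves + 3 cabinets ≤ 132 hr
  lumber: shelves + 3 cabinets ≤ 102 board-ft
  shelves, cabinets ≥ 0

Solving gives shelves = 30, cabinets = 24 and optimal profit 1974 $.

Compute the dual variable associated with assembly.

8

At the optimum: varnish uses 138 of 141 (slack = 3); carpentry uses 78 of 98 (slack = 20); assembly uses 132 of 132 (binding); lumber uses 102 of 102 (binding).
Since varnish, carpentry are not tight, their duals are 0.
From A_Bᵀ y = c: 2·y_assembly + 1·y_lumber = 25; 3·y_assembly + 3·y_lumber = 51.
Solving: y_assembly = 8, y_lumber = 9.
Shadow price of assembly = 8.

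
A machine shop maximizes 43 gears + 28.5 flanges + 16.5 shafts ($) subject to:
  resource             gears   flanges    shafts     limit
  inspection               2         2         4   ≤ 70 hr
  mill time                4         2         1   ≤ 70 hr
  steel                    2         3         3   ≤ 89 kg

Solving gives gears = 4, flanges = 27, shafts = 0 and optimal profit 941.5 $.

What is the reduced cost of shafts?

-3

At the optimum: inspection uses 62 of 70 (slack = 8); mill time uses 70 of 70 (binding); steel uses 89 of 89 (binding).
Slack constraints have shadow price 0 (complementary slackness).
The binding rows give the dual system: 4·y_mill time + 2·y_steel = 43 and 2·y_mill time + 3·y_steel = 28.5.
→ y_mill time = 9 and y_steel = 3.5.
Reduced cost of shafts: c₃ − yᵀa₃ = 16.5 − (9·1 + 3.5·3) = 16.5 − 19.5 = -3.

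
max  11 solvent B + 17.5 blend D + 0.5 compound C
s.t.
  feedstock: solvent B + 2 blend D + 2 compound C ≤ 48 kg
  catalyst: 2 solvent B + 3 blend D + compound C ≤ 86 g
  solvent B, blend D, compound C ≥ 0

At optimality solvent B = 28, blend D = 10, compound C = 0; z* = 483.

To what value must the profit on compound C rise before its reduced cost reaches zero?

At the optimum: feedstock uses 48 of 48 (binding); catalyst uses 86 of 86 (binding).
Dual feasibility on the basic columns requires 1·y_feedstock + 2·y_catalyst = 11, 2·y_feedstock + 3·y_catalyst = 17.5.
Solving: y_feedstock = 2, y_catalyst = 4.5.
compound C enters the basis when its profit ≥ yᵀa₃ = 2·2 + 4.5·1 = 8.5.

8.5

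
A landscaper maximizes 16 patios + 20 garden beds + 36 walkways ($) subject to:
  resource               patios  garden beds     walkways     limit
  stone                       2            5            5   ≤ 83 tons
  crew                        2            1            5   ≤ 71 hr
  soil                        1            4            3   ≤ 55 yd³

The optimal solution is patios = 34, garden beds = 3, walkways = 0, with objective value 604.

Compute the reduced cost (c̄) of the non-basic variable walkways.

-4

Binding: stone and crew. Non-binding: soil (9 unused).
By complementary slackness, y = 0 for the non-binding constraint.
The binding rows give the dual system: 2·y_stone + 2·y_crew = 16 and 5·y_stone + 1·y_crew = 20.
Solving: y_stone = 3, y_crew = 5.
Reduced cost of walkways: c₃ − yᵀa₃ = 36 − (3·5 + 5·5) = 36 − 40 = -4.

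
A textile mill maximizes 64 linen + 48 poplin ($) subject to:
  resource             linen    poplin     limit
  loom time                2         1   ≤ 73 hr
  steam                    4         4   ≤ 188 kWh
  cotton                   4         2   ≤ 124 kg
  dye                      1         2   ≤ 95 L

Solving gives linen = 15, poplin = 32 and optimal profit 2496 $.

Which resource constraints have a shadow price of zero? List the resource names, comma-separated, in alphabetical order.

dye, loom time

loom time: 62/73 (slack 11)
steam: 188/188 (binding)
cotton: 124/124 (binding)
dye: 79/95 (slack 16)
By complementary slackness, a constraint with positive slack has shadow price 0 → dye, loom time.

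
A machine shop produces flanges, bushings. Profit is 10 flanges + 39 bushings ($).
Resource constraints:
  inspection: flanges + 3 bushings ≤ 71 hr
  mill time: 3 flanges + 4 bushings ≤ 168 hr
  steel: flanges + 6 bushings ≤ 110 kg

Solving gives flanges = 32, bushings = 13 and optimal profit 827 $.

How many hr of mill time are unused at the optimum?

mill time used = 3·32 + 4·13 = 148; slack = 168 − 148 = 20.

20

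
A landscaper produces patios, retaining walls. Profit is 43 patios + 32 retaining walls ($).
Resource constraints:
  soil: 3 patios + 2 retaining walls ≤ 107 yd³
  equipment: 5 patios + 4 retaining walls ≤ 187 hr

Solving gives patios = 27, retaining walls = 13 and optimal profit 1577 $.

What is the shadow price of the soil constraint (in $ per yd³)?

At the optimum: soil uses 107 of 107 (binding); equipment uses 187 of 187 (binding).
Dual feasibility on the basic columns requires 3·y_soil + 5·y_equipment = 43, 2·y_soil + 4·y_equipment = 32.
This yields shadow prices y_soil = 6, y_equipment = 5.
Shadow price of soil = 6.

6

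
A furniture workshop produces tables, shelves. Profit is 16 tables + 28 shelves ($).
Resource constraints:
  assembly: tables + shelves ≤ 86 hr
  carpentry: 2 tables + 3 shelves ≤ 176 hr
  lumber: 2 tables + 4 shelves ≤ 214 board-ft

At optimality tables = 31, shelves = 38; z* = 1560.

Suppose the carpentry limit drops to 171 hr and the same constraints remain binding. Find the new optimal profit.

1540

At the optimum: assembly uses 69 of 86 (slack = 17); carpentry uses 176 of 176 (binding); lumber uses 214 of 214 (binding).
Slack constraints have shadow price 0 (complementary slackness).
From A_Bᵀ y = c: 2·y_carpentry + 2·y_lumber = 16; 3·y_carpentry + 4·y_lumber = 28.
Solving: y_carpentry = 4, y_lumber = 4.
Δz = y_carpentry·Δb = 4 × (-5) = -20, so new z* = 1560 − 20 = 1540.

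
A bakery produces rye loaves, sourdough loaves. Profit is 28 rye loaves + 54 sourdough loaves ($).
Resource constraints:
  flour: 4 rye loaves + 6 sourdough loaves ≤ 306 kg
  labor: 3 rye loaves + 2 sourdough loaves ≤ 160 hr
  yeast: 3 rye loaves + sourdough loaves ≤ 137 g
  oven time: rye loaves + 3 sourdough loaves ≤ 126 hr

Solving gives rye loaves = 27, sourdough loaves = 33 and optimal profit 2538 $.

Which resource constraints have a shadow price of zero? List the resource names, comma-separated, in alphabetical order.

labor, yeast

flour: 306/306 (binding)
labor: 147/160 (slack 13)
yeast: 114/137 (slack 23)
oven time: 126/126 (binding)
By complementary slackness, a constraint with positive slack has shadow price 0 → labor, yeast.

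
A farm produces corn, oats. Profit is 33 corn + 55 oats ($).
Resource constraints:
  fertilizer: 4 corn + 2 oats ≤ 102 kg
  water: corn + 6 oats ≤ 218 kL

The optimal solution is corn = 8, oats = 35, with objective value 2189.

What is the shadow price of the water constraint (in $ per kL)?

Both fertilizer and water are binding at x*.
From A_Bᵀ y = c: 4·y_fertilizer + 1·y_water = 33; 2·y_fertilizer + 6·y_water = 55.
→ y_fertilizer = 6.5 and y_water = 7.
Shadow price of water = 7.

7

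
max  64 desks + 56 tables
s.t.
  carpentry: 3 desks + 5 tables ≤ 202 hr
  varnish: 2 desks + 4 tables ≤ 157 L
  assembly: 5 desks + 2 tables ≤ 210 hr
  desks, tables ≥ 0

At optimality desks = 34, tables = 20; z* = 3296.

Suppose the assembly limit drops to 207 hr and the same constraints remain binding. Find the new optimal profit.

3272

Binding: carpentry and assembly. Non-binding: varnish (9 unused).
Since varnish is not tight, its dual is 0.
From A_Bᵀ y = c: 3·y_carpentry + 5·y_assembly = 64; 5·y_carpentry + 2·y_assembly = 56.
Solving: y_carpentry = 8, y_assembly = 8.
Δz = y_assembly·Δb = 8 × (-3) = -24, so new z* = 3296 − 24 = 3272.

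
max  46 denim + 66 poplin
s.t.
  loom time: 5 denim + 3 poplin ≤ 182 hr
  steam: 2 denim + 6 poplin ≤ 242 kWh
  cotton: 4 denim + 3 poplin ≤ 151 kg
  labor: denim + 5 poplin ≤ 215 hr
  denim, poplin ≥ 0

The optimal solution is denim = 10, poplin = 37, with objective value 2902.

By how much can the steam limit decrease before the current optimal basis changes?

Binding constraints: steam, cotton. The basis is B = [[2,6],[4,3]] with det -18.
Per unit decrease in steam, x* moves by d = (0.1667, -0.2222).
The basis stays optimal until loom time becomes binding; allowable decrease = 126 kWh.

126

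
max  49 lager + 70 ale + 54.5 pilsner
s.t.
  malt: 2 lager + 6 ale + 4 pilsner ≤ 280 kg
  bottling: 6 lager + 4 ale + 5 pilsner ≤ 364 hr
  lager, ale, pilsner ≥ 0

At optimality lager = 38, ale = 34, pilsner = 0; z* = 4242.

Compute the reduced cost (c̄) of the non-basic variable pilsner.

-5

Check each constraint at x*: malt 280/280 (tight); bottling 364/364 (tight).
From A_Bᵀ y = c: 2·y_malt + 6·y_bottling = 49; 6·y_malt + 4·y_bottling = 70.
Solving: y_malt = 8, y_bottling = 5.5.
Reduced cost of pilsner: c₃ − yᵀa₃ = 54.5 − (8·4 + 5.5·5) = 54.5 − 59.5 = -5.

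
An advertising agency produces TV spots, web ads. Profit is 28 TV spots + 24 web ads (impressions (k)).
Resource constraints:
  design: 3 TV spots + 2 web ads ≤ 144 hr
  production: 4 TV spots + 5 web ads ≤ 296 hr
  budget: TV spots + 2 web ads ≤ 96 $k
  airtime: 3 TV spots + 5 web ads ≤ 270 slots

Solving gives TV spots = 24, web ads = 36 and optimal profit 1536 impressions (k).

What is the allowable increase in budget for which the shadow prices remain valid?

8

Binding constraints: design, budget. The basis is B = [[3,2],[1,2]] with det 4.
Per unit increase in budget, x* moves by d = (-0.5, 0.75).
The basis stays optimal until airtime becomes binding; allowable increase = 8 $k.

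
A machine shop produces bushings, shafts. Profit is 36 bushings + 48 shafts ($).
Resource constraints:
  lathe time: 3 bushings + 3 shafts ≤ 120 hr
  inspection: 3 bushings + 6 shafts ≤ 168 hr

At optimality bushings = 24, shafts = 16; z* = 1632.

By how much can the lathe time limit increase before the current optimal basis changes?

Binding constraints: lathe time, inspection. The basis is B = [[3,3],[3,6]] with det 9.
Per unit increase in lathe time, x* moves by d = (0.6667, -0.3333).
The basis stays optimal until shafts reaches 0; allowable increase = 48 hr.

48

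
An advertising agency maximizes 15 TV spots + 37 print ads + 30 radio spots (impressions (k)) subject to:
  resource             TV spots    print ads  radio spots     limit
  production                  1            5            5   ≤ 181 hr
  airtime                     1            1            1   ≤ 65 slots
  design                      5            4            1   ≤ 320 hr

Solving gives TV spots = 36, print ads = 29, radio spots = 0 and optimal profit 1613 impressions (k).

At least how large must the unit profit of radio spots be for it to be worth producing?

37

Check each constraint at x*: production 181/181 (tight); airtime 65/65 (tight); design 296/320 (slack 24).
Slack constraints have shadow price 0 (complementary slackness).
The binding rows give the dual system: 1·y_production + 1·y_airtime = 15 and 5·y_production + 1·y_airtime = 37.
Solving: y_production = 5.5, y_airtime = 9.5.
radio spots enters the basis when its profit ≥ yᵀa₃ = 5.5·5 + 9.5·1 = 37.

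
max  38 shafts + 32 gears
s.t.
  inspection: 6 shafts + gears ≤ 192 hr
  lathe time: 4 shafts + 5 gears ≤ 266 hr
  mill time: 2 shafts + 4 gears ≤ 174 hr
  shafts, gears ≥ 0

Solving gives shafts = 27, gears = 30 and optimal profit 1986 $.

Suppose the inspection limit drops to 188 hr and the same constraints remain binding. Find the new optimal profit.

Check each constraint at x*: inspection 192/192 (tight); lathe time 258/266 (slack 8); mill time 174/174 (tight).
Slack constraints have shadow price 0 (complementary slackness).
The binding rows give the dual system: 6·y_inspection + 2·y_mill time = 38 and 1·y_inspection + 4·y_mill time = 32.
→ y_inspection = 4 and y_mill time = 7.
Δz = y_inspection·Δb = 4 × (-4) = -16, so new z* = 1986 − 16 = 1970.

1970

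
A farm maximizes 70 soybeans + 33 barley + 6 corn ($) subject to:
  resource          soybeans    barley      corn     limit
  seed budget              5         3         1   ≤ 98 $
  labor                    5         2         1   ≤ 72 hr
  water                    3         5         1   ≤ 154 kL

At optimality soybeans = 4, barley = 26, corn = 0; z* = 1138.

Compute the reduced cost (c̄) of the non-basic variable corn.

At the optimum: seed budget uses 98 of 98 (binding); labor uses 72 of 72 (binding); water uses 142 of 154 (slack = 12).
Since water is not tight, its dual is 0.
Dual feasibility on the basic columns requires 5·y_seed budget + 5·y_labor = 70, 3·y_seed budget + 2·y_labor = 33.
This yields shadow prices y_seed budget = 5, y_labor = 9.
Reduced cost of corn: c₃ − yᵀa₃ = 6 − (5·1 + 9·1) = 6 − 14 = -8.

-8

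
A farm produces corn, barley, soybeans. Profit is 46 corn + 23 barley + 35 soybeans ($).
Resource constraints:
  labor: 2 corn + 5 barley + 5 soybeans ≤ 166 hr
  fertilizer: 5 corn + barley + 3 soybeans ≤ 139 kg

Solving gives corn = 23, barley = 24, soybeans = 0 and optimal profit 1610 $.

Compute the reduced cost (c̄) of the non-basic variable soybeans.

-4

At the optimum: labor uses 166 of 166 (binding); fertilizer uses 139 of 139 (binding).
From A_Bᵀ y = c: 2·y_labor + 5·y_fertilizer = 46; 5·y_labor + 1·y_fertilizer = 23.
This yields shadow prices y_labor = 3, y_fertilizer = 8.
Reduced cost of soybeans: c₃ − yᵀa₃ = 35 − (3·5 + 8·3) = 35 − 39 = -4.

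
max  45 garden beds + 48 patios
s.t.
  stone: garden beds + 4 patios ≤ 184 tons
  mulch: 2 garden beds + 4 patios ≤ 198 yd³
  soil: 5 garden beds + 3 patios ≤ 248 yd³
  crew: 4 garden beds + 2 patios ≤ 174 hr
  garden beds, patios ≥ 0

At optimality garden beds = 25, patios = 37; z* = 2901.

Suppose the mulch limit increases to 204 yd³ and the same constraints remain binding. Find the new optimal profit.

Binding: mulch and crew. Non-binding: stone (11 unused), soil (12 unused).
Slack constraints have shadow price 0 (complementary slackness).
From A_Bᵀ y = c: 2·y_mulch + 4·y_crew = 45; 4·y_mulch + 2·y_crew = 48.
This yields shadow prices y_mulch = 8.5, y_crew = 7.
Δz = y_mulch·Δb = 8.5 × (6) = 51, so new z* = 2901 + 51 = 2952.

2952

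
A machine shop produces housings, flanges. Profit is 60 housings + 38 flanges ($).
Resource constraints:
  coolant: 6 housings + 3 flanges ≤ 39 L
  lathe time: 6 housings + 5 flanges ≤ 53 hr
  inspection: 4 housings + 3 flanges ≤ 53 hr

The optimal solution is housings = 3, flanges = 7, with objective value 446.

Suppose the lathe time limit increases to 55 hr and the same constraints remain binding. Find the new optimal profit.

454

Binding: coolant and lathe time. Non-binding: inspection (20 unused).
Since inspection is not tight, its dual is 0.
Dual feasibility on the basic columns requires 6·y_coolant + 6·y_lathe time = 60, 3·y_coolant + 5·y_lathe time = 38.
This yields shadow prices y_coolant = 6, y_lathe time = 4.
Δz = y_lathe time·Δb = 4 × (2) = 8, so new z* = 446 + 8 = 454.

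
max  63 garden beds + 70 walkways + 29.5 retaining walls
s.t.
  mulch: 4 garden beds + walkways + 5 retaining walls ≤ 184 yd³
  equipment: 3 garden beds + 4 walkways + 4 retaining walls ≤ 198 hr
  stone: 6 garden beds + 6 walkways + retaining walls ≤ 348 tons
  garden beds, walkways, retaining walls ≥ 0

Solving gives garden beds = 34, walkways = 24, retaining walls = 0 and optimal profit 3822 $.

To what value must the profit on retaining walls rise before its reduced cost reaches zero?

Check each constraint at x*: mulch 160/184 (slack 24); equipment 198/198 (tight); stone 348/348 (tight).
By complementary slackness, y = 0 for the non-binding constraint.
Dual feasibility on the basic columns requires 3·y_equipment + 6·y_stone = 63, 4·y_equipment + 6·y_stone = 70.
This yields shadow prices y_equipment = 7, y_stone = 7.
retaining walls enters the basis when its profit ≥ yᵀa₃ = 7·4 + 7·1 = 35.

35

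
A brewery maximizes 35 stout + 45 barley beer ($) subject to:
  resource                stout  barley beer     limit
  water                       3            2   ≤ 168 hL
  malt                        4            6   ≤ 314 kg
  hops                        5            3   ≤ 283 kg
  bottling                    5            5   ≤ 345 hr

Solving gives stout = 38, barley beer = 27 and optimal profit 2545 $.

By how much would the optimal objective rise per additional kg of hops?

0

Check each constraint at x*: water 168/168 (tight); malt 314/314 (tight); hops 271/283 (slack 12); bottling 325/345 (slack 20).
Since hops, bottling are not tight, their duals are 0.
Dual feasibility on the basic columns requires 3·y_water + 4·y_malt = 35, 2·y_water + 6·y_malt = 45.
This yields shadow prices y_water = 3, y_malt = 6.5.
Shadow price of hops = 0.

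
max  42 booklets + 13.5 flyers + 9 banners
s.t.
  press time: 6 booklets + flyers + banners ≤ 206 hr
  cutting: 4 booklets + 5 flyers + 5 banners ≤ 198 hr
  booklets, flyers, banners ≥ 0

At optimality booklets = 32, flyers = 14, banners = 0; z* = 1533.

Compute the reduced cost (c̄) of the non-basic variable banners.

At the optimum: press time uses 206 of 206 (binding); cutting uses 198 of 198 (binding).
From A_Bᵀ y = c: 6·y_press time + 4·y_cutting = 42; 1·y_press time + 5·y_cutting = 13.5.
→ y_press time = 6 and y_cutting = 1.5.
Reduced cost of banners: c₃ − yᵀa₃ = 9 − (6·1 + 1.5·5) = 9 − 13.5 = -4.5.

-4.5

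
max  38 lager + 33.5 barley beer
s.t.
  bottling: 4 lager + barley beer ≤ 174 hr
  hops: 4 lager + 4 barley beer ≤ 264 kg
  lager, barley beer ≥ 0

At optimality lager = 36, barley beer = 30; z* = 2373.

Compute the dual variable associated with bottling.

1.5

Check each constraint at x*: bottling 174/174 (tight); hops 264/264 (tight).
Dual feasibility on the basic columns requires 4·y_bottling + 4·y_hops = 38, 1·y_bottling + 4·y_hops = 33.5.
→ y_bottling = 1.5 and y_hops = 8.
Shadow price of bottling = 1.5.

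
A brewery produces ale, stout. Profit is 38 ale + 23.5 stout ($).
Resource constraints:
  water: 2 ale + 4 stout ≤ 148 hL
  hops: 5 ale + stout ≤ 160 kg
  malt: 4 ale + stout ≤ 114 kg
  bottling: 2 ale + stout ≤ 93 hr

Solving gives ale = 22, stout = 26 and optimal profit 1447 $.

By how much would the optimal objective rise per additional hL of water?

4

Binding: water and malt. Non-binding: hops (24 unused), bottling (23 unused).
Slack constraints have shadow price 0 (complementary slackness).
The binding rows give the dual system: 2·y_water + 4·y_malt = 38 and 4·y_water + 1·y_malt = 23.5.
This yields shadow prices y_water = 4, y_malt = 7.5.
Shadow price of water = 4.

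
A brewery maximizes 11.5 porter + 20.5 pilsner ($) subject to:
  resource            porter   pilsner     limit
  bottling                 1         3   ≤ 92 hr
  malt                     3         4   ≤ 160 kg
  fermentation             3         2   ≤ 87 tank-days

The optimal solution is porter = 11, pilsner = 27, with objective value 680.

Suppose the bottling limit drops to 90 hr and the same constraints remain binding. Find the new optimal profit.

Binding: bottling and fermentation. Non-binding: malt (19 unused).
Since malt is not tight, its dual is 0.
Dual feasibility on the basic columns requires 1·y_bottling + 3·y_fermentation = 11.5, 3·y_bottling + 2·y_fermentation = 20.5.
This yields shadow prices y_bottling = 5.5, y_fermentation = 2.
Δz = y_bottling·Δb = 5.5 × (-2) = -11, so new z* = 680 − 11 = 669.

669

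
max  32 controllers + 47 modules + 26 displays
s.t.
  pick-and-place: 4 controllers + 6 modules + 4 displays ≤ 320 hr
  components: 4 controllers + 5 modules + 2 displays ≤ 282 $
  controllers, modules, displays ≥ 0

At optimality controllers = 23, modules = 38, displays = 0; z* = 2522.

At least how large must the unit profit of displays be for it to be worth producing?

At the optimum: pick-and-place uses 320 of 320 (binding); components uses 282 of 282 (binding).
From A_Bᵀ y = c: 4·y_pick-and-place + 4·y_components = 32; 6·y_pick-and-place + 5·y_components = 47.
Solving: y_pick-and-place = 7, y_components = 1.
displays enters the basis when its profit ≥ yᵀa₃ = 7·4 + 1·2 = 30.

30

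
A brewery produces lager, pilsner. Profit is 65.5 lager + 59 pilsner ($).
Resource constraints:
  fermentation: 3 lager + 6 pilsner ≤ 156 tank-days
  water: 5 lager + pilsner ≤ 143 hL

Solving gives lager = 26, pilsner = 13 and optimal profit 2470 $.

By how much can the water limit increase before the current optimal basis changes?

Binding constraints: fermentation, water. The basis is B = [[3,6],[5,1]] with det -27.
Per unit increase in water, x* moves by d = (0.2222, -0.1111).
The basis stays optimal until pilsner reaches 0; allowable increase = 117 hL.

117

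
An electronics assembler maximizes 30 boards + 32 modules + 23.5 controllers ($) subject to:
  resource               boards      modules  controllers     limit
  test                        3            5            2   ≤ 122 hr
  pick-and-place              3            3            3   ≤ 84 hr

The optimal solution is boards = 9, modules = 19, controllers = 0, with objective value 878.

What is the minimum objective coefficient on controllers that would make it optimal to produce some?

At the optimum: test uses 122 of 122 (binding); pick-and-place uses 84 of 84 (binding).
From A_Bᵀ y = c: 3·y_test + 3·y_pick-and-place = 30; 5·y_test + 3·y_pick-and-place = 32.
Solving: y_test = 1, y_pick-and-place = 9.
controllers enters the basis when its profit ≥ yᵀa₃ = 1·2 + 9·3 = 29.

29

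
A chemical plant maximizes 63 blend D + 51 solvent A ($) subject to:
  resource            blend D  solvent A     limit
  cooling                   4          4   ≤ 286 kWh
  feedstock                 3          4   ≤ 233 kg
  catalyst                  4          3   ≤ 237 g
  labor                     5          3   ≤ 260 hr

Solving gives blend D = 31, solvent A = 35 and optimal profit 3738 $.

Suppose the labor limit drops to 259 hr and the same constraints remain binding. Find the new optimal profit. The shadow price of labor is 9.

Δb = -1, so new z* = 3738 + (9)·(-1) = 3738 − 9 = 3729.

3729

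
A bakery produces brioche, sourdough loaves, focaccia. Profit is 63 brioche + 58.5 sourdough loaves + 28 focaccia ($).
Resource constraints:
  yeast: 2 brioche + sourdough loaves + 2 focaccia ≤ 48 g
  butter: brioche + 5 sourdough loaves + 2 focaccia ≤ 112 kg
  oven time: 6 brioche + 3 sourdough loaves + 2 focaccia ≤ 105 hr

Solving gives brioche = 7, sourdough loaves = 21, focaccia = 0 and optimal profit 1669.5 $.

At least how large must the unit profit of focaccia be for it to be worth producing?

31

Binding: butter and oven time. Non-binding: yeast (13 unused).
By complementary slackness, y = 0 for the non-binding constraint.
From A_Bᵀ y = c: 1·y_butter + 6·y_oven time = 63; 5·y_butter + 3·y_oven time = 58.5.
→ y_butter = 6 and y_oven time = 9.5.
focaccia enters the basis when its profit ≥ yᵀa₃ = 6·2 + 9.5·2 = 31.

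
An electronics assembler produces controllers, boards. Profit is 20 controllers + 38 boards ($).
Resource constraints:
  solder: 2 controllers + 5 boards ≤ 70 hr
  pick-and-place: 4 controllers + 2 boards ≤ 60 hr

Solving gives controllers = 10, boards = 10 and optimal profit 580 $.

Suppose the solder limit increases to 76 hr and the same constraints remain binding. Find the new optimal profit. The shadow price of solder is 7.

Δb = 6, so new z* = 580 + (7)·(6) = 580 + 42 = 622.

622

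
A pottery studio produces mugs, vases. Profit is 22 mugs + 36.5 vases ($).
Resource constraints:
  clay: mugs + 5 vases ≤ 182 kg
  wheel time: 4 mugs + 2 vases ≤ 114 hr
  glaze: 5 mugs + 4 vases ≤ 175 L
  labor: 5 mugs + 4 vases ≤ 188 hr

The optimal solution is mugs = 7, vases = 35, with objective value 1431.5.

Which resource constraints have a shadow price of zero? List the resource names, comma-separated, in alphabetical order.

labor, wheel time

clay: 182/182 (binding)
wheel time: 98/114 (slack 16)
glaze: 175/175 (binding)
labor: 175/188 (slack 13)
By complementary slackness, a constraint with positive slack has shadow price 0 → labor, wheel time.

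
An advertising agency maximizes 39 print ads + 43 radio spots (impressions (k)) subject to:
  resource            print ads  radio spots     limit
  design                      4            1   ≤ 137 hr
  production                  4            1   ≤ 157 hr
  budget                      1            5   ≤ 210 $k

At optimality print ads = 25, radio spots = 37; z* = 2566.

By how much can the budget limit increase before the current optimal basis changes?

Binding constraints: design, budget. The basis is B = [[4,1],[1,5]] with det 19.
Per unit increase in budget, x* moves by d = (-0.0526, 0.2105).
The basis stays optimal until print ads reaches 0; allowable increase = 475 $k.

475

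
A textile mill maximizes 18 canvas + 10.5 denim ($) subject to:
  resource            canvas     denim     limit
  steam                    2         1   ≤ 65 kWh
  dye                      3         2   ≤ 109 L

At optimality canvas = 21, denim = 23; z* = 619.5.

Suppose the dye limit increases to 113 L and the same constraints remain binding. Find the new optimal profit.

631.5

Both steam and dye are binding at x*.
The binding rows give the dual system: 2·y_steam + 3·y_dye = 18 and 1·y_steam + 2·y_dye = 10.5.
→ y_steam = 4.5 and y_dye = 3.
Δz = y_dye·Δb = 3 × (4) = 12, so new z* = 619.5 + 12 = 631.5.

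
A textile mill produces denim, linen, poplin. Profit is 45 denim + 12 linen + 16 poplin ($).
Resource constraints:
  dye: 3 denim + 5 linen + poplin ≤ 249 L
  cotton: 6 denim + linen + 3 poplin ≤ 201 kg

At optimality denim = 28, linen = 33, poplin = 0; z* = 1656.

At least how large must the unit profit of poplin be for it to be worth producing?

Check each constraint at x*: dye 249/249 (tight); cotton 201/201 (tight).
Dual feasibility on the basic columns requires 3·y_dye + 6·y_cotton = 45, 5·y_dye + 1·y_cotton = 12.
Solving: y_dye = 1, y_cotton = 7.
poplin enters the basis when its profit ≥ yᵀa₃ = 1·1 + 7·3 = 22.

22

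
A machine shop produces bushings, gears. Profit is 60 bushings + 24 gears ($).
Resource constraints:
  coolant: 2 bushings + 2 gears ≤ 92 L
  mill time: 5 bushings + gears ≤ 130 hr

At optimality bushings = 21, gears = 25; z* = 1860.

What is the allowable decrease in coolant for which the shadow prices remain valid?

40

Binding constraints: coolant, mill time. The basis is B = [[2,2],[5,1]] with det -8.
Per unit decrease in coolant, x* moves by d = (0.125, -0.625).
The basis stays optimal until gears reaches 0; allowable decrease = 40 L.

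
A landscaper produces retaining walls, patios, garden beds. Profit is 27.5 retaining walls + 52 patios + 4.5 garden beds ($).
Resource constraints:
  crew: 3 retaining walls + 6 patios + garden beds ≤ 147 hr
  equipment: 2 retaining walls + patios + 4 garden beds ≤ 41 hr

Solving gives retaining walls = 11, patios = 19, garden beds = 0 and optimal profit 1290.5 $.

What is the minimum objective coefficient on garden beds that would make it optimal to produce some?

Check each constraint at x*: crew 147/147 (tight); equipment 41/41 (tight).
Dual feasibility on the basic columns requires 3·y_crew + 2·y_equipment = 27.5, 6·y_crew + 1·y_equipment = 52.
Solving: y_crew = 8.5, y_equipment = 1.
garden beds enters the basis when its profit ≥ yᵀa₃ = 8.5·1 + 1·4 = 12.5.

12.5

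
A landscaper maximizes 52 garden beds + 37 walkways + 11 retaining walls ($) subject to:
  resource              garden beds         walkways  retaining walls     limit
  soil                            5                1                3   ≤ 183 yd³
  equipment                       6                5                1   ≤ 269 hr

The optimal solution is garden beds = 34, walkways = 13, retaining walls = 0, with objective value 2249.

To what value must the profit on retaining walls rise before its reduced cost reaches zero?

13

At the optimum: soil uses 183 of 183 (binding); equipment uses 269 of 269 (binding).
From A_Bᵀ y = c: 5·y_soil + 6·y_equipment = 52; 1·y_soil + 5·y_equipment = 37.
→ y_soil = 2 and y_equipment = 7.
retaining walls enters the basis when its profit ≥ yᵀa₃ = 2·3 + 7·1 = 13.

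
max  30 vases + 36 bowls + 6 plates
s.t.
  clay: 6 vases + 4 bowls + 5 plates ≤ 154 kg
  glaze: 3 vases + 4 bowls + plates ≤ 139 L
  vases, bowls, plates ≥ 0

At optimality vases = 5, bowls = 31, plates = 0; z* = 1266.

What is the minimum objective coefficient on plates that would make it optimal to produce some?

Both clay and glaze are binding at x*.
The binding rows give the dual system: 6·y_clay + 3·y_glaze = 30 and 4·y_clay + 4·y_glaze = 36.
Solving: y_clay = 1, y_glaze = 8.
plates enters the basis when its profit ≥ yᵀa₃ = 1·5 + 8·1 = 13.

13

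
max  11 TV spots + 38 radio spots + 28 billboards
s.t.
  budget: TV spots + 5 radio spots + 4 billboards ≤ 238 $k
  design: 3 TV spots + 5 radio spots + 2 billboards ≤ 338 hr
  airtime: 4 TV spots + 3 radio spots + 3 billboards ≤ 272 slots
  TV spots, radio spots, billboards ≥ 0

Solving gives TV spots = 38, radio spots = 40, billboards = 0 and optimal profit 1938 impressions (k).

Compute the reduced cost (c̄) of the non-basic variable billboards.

-3

Check each constraint at x*: budget 238/238 (tight); design 314/338 (slack 24); airtime 272/272 (tight).
Since design is not tight, its dual is 0.
Dual feasibility on the basic columns requires 1·y_budget + 4·y_airtime = 11, 5·y_budget + 3·y_airtime = 38.
Solving: y_budget = 7, y_airtime = 1.
Reduced cost of billboards: c₃ − yᵀa₃ = 28 − (7·4 + 1·3) = 28 − 31 = -3.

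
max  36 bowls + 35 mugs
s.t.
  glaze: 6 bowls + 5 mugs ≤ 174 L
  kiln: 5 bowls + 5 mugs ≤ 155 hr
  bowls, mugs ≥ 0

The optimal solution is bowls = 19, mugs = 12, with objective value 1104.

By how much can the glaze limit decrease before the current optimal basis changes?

19

Binding constraints: glaze, kiln. The basis is B = [[6,5],[5,5]] with det 5.
Per unit decrease in glaze, x* moves by d = (-1, 1).
The basis stays optimal until bowls reaches 0; allowable decrease = 19 L.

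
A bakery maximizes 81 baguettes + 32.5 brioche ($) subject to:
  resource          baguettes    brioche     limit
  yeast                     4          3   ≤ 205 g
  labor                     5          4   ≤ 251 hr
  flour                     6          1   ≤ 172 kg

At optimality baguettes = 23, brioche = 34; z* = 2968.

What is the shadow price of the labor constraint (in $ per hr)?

At the optimum: yeast uses 194 of 205 (slack = 11); labor uses 251 of 251 (binding); flour uses 172 of 172 (binding).
Since yeast is not tight, its dual is 0.
From A_Bᵀ y = c: 5·y_labor + 6·y_flour = 81; 4·y_labor + 1·y_flour = 32.5.
Solving: y_labor = 6, y_flour = 8.5.
Shadow price of labor = 6.

6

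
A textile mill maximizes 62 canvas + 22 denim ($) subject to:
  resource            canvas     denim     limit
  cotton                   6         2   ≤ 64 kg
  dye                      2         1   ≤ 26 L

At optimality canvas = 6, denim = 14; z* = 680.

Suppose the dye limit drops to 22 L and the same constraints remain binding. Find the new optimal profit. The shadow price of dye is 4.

664

Δb = -4, so new z* = 680 + (4)·(-4) = 680 − 16 = 664.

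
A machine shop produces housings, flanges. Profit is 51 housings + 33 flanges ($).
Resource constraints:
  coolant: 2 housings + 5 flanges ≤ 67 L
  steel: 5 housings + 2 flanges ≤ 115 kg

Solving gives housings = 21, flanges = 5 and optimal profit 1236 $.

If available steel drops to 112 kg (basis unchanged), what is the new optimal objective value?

Check each constraint at x*: coolant 67/67 (tight); steel 115/115 (tight).
The binding rows give the dual system: 2·y_coolant + 5·y_steel = 51 and 5·y_coolant + 2·y_steel = 33.
→ y_coolant = 3 and y_steel = 9.
Δz = y_steel·Δb = 9 × (-3) = -27, so new z* = 1236 − 27 = 1209.

1209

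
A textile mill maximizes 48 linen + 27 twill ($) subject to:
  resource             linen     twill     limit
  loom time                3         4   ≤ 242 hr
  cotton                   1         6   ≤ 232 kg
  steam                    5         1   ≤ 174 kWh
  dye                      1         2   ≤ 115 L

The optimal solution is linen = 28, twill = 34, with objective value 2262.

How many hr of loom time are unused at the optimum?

22

loom time used = 3·28 + 4·34 = 220; slack = 242 − 220 = 22.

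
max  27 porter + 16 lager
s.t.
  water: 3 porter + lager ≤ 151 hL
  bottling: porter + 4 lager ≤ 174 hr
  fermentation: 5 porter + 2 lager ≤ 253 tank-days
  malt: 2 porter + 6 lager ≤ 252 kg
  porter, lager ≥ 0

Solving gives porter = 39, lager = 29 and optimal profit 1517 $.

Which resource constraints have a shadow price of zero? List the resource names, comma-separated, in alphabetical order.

water: 146/151 (slack 5)
bottling: 155/174 (slack 19)
fermentation: 253/253 (binding)
malt: 252/252 (binding)
By complementary slackness, a constraint with positive slack has shadow price 0 → bottling, water.

bottling, water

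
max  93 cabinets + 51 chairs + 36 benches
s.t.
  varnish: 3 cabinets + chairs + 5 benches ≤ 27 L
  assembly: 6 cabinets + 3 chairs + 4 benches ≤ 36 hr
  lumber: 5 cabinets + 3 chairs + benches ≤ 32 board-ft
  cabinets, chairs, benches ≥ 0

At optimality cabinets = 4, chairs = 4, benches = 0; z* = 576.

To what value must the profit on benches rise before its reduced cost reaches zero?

41

Binding: assembly and lumber. Non-binding: varnish (11 unused).
By complementary slackness, y = 0 for the non-binding constraint.
From A_Bᵀ y = c: 6·y_assembly + 5·y_lumber = 93; 3·y_assembly + 3·y_lumber = 51.
Solving: y_assembly = 8, y_lumber = 9.
benches enters the basis when its profit ≥ yᵀa₃ = 8·4 + 9·1 = 41.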